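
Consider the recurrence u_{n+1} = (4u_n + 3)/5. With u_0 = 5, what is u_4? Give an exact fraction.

u_1 = (4·5 + 3)/5 = 23/5.
u_2 = (4·(23/5) + 3)/5 = 107/25.
u_3 = (4·(107/25) + 3)/5 = 503/125.
u_4 = (4·(503/125) + 3)/5 = 2387/625.

2387/625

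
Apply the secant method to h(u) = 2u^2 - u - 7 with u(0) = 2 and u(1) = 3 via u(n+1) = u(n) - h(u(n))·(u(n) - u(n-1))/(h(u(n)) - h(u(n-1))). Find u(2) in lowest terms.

19/9

h(2) = -1, h(3) = 8. u(2) = 3 - 8·(3 - 2)/(8 - (-1)) = 19/9.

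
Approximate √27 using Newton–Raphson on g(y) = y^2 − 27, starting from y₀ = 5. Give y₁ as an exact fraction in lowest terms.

g'(y) = 2y.
g(5) = −2, g'(5) = 10, so y₁ = 5 − (−2)/10 = 26/5.

26/5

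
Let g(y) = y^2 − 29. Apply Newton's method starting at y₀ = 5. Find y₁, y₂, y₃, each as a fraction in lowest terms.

g'(y) = 2y.
g(5) = −4, g'(5) = 10, so y₁ = 5 − (−4)/10 = 27/5.
g(27/5) = 4/25, g'(27/5) = 54/5, so y₂ = (27/5) − (4/25)/(54/5) = 727/135.
g(727/135) = 4/18225, g'(727/135) = 1454/135, so y₃ = (727/135) − (4/18225)/(1454/135) = 528527/98145.

y₁ = 27/5, y₂ = 727/135, y₃ = 528527/98145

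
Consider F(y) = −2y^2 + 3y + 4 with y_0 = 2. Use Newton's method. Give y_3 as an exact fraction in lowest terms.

409988/174405

F'(y) = −4y + 3.
F(2) = 2, F'(2) = −5, so y_1 = 2 − 2/(−5) = 12/5.
F(12/5) = −8/25, F'(12/5) = −33/5, so y_2 = (12/5) − (−8/25)/(−33/5) = 388/165.
F(388/165) = −128/27225, F'(388/165) = −1057/165, so y_3 = (388/165) − (−128/27225)/(−1057/165) = 409988/174405.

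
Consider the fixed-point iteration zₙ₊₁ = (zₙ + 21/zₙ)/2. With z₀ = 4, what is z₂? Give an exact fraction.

2713/592

z₁ = (4 + 21/4)/2 = 37/8.
z₂ = (37/8 + 21/(37/8))/2 = 2713/592.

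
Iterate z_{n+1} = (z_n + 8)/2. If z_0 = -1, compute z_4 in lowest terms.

119/16

z_1 = ((-1) + 8)/2 = 7/2.
z_2 = ((7/2) + 8)/2 = 23/4.
z_3 = ((23/4) + 8)/2 = 55/8.
z_4 = ((55/8) + 8)/2 = 119/16.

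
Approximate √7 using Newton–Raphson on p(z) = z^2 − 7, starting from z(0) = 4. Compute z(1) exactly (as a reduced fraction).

23/8

p'(z) = 2z.
p(4) = 9, p'(4) = 8, so z(1) = 4 − 9/8 = 23/8.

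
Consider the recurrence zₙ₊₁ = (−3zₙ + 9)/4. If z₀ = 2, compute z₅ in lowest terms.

z₁ = (−3·2 + 9)/4 = 3/4.
z₂ = (−3·(3/4) + 9)/4 = 27/16.
z₃ = (−3·(27/16) + 9)/4 = 63/64.
z₄ = (−3·(63/64) + 9)/4 = 387/256.
z₅ = (−3·(387/256) + 9)/4 = 1143/1024.

1143/1024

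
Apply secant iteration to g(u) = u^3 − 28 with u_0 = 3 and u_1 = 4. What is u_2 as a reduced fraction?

112/37

g(3) = −1, g(4) = 36. u_2 = 4 − 36·(4 − 3)/(36 − (−1)) = 112/37.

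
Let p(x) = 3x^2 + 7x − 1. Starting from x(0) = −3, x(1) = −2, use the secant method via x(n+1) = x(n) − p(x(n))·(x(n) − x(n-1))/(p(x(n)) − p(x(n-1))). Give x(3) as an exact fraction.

−122/49

p(−3) = 5, p(−2) = −3. x(2) = (−2) − (−3)·((−2) − (−3))/((−3) − 5) = −19/8.
p(−2) = −3, p(−19/8) = −45/64. x(3) = (−19/8) − (−45/64)·((−19/8) − (−2))/((−45/64) − (−3)) = −122/49.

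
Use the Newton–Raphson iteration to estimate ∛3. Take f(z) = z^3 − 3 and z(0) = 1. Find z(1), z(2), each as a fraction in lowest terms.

z(1) = 5/3, z(2) = 331/225

f'(z) = 3z^2.
f(1) = −2, f'(1) = 3, so z(1) = 1 − (−2)/3 = 5/3.
f(5/3) = 44/27, f'(5/3) = 25/3, so z(2) = (5/3) − (44/27)/(25/3) = 331/225.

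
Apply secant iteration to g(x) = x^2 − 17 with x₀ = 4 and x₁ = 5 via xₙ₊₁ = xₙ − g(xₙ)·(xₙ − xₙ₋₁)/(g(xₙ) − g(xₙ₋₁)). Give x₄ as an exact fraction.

g(4) = −1, g(5) = 8. x₂ = 5 − 8·(5 − 4)/(8 − (−1)) = 37/9.
g(5) = 8, g(37/9) = −8/81. x₃ = (37/9) − (−8/81)·((37/9) − 5)/((−8/81) − 8) = 169/41.
g(37/9) = −8/81, g(169/41) = −16/1681. x₄ = (169/41) − (−16/1681)·((169/41) − (37/9))/((−16/1681) − (−8/81)) = 6263/1519.

6263/1519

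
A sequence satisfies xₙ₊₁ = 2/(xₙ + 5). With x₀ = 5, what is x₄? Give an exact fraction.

35/94

x₁ = 2/(5 + 5) = 1/5.
x₂ = 2/(1/5 + 5) = 5/13.
x₃ = 2/(5/13 + 5) = 13/35.
x₄ = 2/(13/35 + 5) = 35/94.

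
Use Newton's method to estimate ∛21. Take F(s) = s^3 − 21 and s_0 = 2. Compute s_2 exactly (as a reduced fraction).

68797/24642

F'(s) = 3s^2.
F(2) = −13, F'(2) = 12, so s_1 = 2 − (−13)/12 = 37/12.
F(37/12) = 14365/1728, F'(37/12) = 1369/48, so s_2 = (37/12) − (14365/1728)/(1369/48) = 68797/24642.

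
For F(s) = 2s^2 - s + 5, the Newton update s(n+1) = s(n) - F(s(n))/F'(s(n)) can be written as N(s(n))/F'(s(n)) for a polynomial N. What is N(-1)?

F'(s) = 4s - 1.
N(s) = s·F'(s) - F(s) = s·(4s - 1) - (2s^2 - s + 5) = 2s^2 - 5.
N(-1) = -3.

-3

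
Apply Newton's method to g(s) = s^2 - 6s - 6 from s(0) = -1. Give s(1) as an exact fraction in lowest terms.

g'(s) = 2s - 6.
g(-1) = 1, g'(-1) = -8, so s(1) = (-1) - 1/(-8) = -7/8.

-7/8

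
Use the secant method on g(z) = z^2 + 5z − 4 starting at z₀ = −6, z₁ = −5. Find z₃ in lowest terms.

g(−6) = 2, g(−5) = −4. z₂ = (−5) − (−4)·((−5) − (−6))/((−4) − 2) = −17/3.
g(−5) = −4, g(−17/3) = −2/9. z₃ = (−17/3) − (−2/9)·((−17/3) − (−5))/((−2/9) − (−4)) = −97/17.

−97/17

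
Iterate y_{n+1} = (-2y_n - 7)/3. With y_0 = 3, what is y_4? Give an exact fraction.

y_1 = (-2·3 - 7)/3 = -13/3.
y_2 = (-2·(-13/3) - 7)/3 = 5/9.
y_3 = (-2·(5/9) - 7)/3 = -73/27.
y_4 = (-2·(-73/27) - 7)/3 = -43/81.

-43/81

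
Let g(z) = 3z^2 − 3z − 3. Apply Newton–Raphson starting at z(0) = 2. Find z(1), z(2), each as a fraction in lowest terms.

z(1) = 5/3, z(2) = 34/21

g'(z) = 6z − 3.
g(2) = 3, g'(2) = 9, so z(1) = 2 − 3/9 = 5/3.
g(5/3) = 1/3, g'(5/3) = 7, so z(2) = (5/3) − (1/3)/7 = 34/21.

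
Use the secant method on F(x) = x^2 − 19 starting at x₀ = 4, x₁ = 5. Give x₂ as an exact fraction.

F(4) = −3, F(5) = 6. x₂ = 5 − 6·(5 − 4)/(6 − (−3)) = 13/3.

13/3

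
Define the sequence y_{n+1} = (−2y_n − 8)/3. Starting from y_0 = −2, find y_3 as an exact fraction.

−40/27

y_1 = (−2·(−2) − 8)/3 = −4/3.
y_2 = (−2·(−4/3) − 8)/3 = −16/9.
y_3 = (−2·(−16/9) − 8)/3 = −40/27.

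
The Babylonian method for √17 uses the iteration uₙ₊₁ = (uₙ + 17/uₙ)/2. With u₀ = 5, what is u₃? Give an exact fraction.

187457/45465

u₁ = (5 + 17/5)/2 = 21/5.
u₂ = (21/5 + 17/(21/5))/2 = 433/105.
u₃ = (433/105 + 17/(433/105))/2 = 187457/45465.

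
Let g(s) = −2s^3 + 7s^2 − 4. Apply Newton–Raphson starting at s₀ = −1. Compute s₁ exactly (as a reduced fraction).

g'(s) = −6s^2 + 14s.
g(−1) = 5, g'(−1) = −20, so s₁ = (−1) − 5/(−20) = −3/4.

−3/4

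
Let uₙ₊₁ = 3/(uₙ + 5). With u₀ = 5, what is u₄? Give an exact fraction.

u₁ = 3/(5 + 5) = 3/10.
u₂ = 3/(3/10 + 5) = 30/53.
u₃ = 3/(30/53 + 5) = 159/295.
u₄ = 3/(159/295 + 5) = 885/1634.

885/1634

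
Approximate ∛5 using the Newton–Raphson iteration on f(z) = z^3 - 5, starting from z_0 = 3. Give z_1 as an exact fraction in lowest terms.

59/27

f'(z) = 3z^2.
f(3) = 22, f'(3) = 27, so z_1 = 3 - 22/27 = 59/27.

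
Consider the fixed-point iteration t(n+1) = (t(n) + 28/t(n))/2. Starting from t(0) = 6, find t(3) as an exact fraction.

t(1) = (6 + 28/6)/2 = 16/3.
t(2) = (16/3 + 28/(16/3))/2 = 127/24.
t(3) = (127/24 + 28/(127/24))/2 = 32257/6096.

32257/6096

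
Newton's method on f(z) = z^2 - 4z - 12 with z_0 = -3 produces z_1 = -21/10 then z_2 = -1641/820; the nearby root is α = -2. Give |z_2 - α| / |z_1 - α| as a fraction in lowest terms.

z_1 - α = -21/10 - (-2) = -21/10 + 2 = -1/10, so |z_1 - α| = 1/10.
z_2 - α = -1641/820 - (-2) = -1641/820 + 2 = -1/820, so |z_2 - α| = 1/820.
Ratio = (1/820) / (1/10) = 1/82.

1/82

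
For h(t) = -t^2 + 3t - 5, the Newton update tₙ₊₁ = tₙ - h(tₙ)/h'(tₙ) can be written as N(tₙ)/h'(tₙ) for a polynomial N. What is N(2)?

1

h'(t) = -2t + 3.
N(t) = t·h'(t) - h(t) = t·(-2t + 3) - (-t^2 + 3t - 5) = -t^2 + 5.
N(2) = 1.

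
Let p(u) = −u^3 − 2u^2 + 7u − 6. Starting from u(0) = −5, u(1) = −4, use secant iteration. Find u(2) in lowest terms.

−73/18

p(−5) = 34, p(−4) = −2. u(2) = (−4) − (−2)·((−4) − (−5))/((−2) − 34) = −73/18.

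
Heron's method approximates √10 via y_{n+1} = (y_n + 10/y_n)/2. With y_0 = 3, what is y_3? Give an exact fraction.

1039681/328776

y_1 = (3 + 10/3)/2 = 19/6.
y_2 = (19/6 + 10/(19/6))/2 = 721/228.
y_3 = (721/228 + 10/(721/228))/2 = 1039681/328776.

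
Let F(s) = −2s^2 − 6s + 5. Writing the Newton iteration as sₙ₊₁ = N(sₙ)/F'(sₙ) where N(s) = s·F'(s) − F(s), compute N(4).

F'(s) = −4s − 6.
N(s) = s·F'(s) − F(s) = s·(−4s − 6) − (−2s^2 − 6s + 5) = −2s^2 − 5.
N(4) = −37.

−37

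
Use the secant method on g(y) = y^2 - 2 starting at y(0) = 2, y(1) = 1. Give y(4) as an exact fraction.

41/29

g(2) = 2, g(1) = -1. y(2) = 1 - (-1)·(1 - 2)/((-1) - 2) = 4/3.
g(1) = -1, g(4/3) = -2/9. y(3) = (4/3) - (-2/9)·((4/3) - 1)/((-2/9) - (-1)) = 10/7.
g(4/3) = -2/9, g(10/7) = 2/49. y(4) = (10/7) - (2/49)·((10/7) - (4/3))/((2/49) - (-2/9)) = 41/29.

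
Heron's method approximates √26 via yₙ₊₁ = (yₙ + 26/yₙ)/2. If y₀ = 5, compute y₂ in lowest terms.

5201/1020

y₁ = (5 + 26/5)/2 = 51/10.
y₂ = (51/10 + 26/(51/10))/2 = 5201/1020.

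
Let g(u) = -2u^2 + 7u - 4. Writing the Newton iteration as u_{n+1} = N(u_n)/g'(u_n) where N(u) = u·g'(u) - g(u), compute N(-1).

2

g'(u) = -4u + 7.
N(u) = u·g'(u) - g(u) = u·(-4u + 7) - (-2u^2 + 7u - 4) = -2u^2 + 4.
N(-1) = 2.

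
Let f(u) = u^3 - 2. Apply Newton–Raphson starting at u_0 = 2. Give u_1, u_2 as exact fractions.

u_1 = 3/2, u_2 = 35/27

f'(u) = 3u^2.
f(2) = 6, f'(2) = 12, so u_1 = 2 - 6/12 = 3/2.
f(3/2) = 11/8, f'(3/2) = 27/4, so u_2 = (3/2) - (11/8)/(27/4) = 35/27.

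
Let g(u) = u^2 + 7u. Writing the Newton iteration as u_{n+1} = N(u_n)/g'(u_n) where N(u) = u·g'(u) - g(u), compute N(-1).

1

g'(u) = 2u + 7.
N(u) = u·g'(u) - g(u) = u·(2u + 7) - (u^2 + 7u) = u^2.
N(-1) = 1.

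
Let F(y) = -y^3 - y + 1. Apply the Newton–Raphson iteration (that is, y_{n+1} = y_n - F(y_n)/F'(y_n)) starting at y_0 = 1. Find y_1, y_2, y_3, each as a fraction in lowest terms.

y_1 = 3/4, y_2 = 59/86, y_3 = 523407/767077

F'(y) = -3y^2 - 1.
F(1) = -1, F'(1) = -4, so y_1 = 1 - (-1)/(-4) = 3/4.
F(3/4) = -11/64, F'(3/4) = -43/16, so y_2 = (3/4) - (-11/64)/(-43/16) = 59/86.
F(59/86) = -5687/636056, F'(59/86) = -17839/7396, so y_3 = (59/86) - (-5687/636056)/(-17839/7396) = 523407/767077.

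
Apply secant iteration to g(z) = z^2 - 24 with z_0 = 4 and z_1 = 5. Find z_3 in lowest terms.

g(4) = -8, g(5) = 1. z_2 = 5 - 1·(5 - 4)/(1 - (-8)) = 44/9.
g(5) = 1, g(44/9) = -8/81. z_3 = (44/9) - (-8/81)·((44/9) - 5)/((-8/81) - 1) = 436/89.

436/89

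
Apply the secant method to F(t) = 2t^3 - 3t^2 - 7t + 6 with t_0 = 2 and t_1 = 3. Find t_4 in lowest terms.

F(2) = -4, F(3) = 12. t_2 = 3 - 12·(3 - 2)/(12 - (-4)) = 9/4.
F(3) = 12, F(9/4) = -69/32. t_3 = (9/4) - (-69/32)·((9/4) - 3)/((-69/32) - 12) = 357/151.
F(9/4) = -69/32, F(357/151) = -3057804/3442951. t_4 = (357/151) - (-3057804/3442951)·((357/151) - (9/4))/((-3057804/3442951) - (-69/32)) = 4949205/2024839.

4949205/2024839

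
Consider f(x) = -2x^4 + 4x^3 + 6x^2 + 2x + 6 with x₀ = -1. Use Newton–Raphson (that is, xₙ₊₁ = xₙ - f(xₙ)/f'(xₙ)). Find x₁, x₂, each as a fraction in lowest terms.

f'(x) = -8x^3 + 12x^2 + 12x + 2.
f(-1) = 4, f'(-1) = 10, so x₁ = (-1) - 4/10 = -7/5.
f(-7/5) = -2312/625, f'(-7/5) = 3834/125, so x₂ = (-7/5) - (-2312/625)/(3834/125) = -12263/9585.

x₁ = -7/5, x₂ = -12263/9585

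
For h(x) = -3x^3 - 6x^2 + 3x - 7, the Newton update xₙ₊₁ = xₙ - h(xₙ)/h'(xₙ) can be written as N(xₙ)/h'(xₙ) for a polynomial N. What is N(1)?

-5

h'(x) = -9x^2 - 12x + 3.
N(x) = x·h'(x) - h(x) = x·(-9x^2 - 12x + 3) - (-3x^3 - 6x^2 + 3x - 7) = -6x^3 - 6x^2 + 7.
N(1) = -5.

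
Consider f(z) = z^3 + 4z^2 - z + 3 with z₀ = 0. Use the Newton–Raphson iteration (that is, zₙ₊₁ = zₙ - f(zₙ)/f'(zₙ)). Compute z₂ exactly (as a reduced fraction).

f'(z) = 3z^2 + 8z - 1.
f(0) = 3, f'(0) = -1, so z₁ = 0 - 3/(-1) = 3.
f(3) = 63, f'(3) = 50, so z₂ = 3 - 63/50 = 87/50.

87/50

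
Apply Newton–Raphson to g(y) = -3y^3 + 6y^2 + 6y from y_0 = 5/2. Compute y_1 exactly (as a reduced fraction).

25/9

g'(y) = -9y^2 + 12y + 6.
g(5/2) = 45/8, g'(5/2) = -81/4, so y_1 = (5/2) - (45/8)/(-81/4) = 25/9.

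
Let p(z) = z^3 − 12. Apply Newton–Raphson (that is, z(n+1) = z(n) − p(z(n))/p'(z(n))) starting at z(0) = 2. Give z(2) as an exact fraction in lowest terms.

p'(z) = 3z^2.
p(2) = −4, p'(2) = 12, so z(1) = 2 − (−4)/12 = 7/3.
p(7/3) = 19/27, p'(7/3) = 49/3, so z(2) = (7/3) − (19/27)/(49/3) = 1010/441.

1010/441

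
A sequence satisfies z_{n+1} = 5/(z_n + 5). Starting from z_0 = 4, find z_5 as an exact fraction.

345/404

z_1 = 5/(4 + 5) = 5/9.
z_2 = 5/(5/9 + 5) = 9/10.
z_3 = 5/(9/10 + 5) = 50/59.
z_4 = 5/(50/59 + 5) = 59/69.
z_5 = 5/(59/69 + 5) = 345/404.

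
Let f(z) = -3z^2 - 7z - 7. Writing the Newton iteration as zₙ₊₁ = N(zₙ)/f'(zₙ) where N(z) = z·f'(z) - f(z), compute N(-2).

f'(z) = -6z - 7.
N(z) = z·f'(z) - f(z) = z·(-6z - 7) - (-3z^2 - 7z - 7) = -3z^2 + 7.
N(-2) = -5.

-5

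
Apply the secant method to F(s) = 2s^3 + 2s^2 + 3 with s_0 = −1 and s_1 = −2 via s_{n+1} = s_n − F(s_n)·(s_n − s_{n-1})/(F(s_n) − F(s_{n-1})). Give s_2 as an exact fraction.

F(−1) = 3, F(−2) = −5. s_2 = (−2) − (−5)·((−2) − (−1))/((−5) − 3) = −11/8.

−11/8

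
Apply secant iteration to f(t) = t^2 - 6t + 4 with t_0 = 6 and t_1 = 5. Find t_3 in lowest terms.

f(6) = 4, f(5) = -1. t_2 = 5 - (-1)·(5 - 6)/((-1) - 4) = 26/5.
f(5) = -1, f(26/5) = -4/25. t_3 = (26/5) - (-4/25)·((26/5) - 5)/((-4/25) - (-1)) = 110/21.

110/21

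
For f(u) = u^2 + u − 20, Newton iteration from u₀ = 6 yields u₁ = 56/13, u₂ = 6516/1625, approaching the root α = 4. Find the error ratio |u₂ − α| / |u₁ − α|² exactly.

u₁ − α = 56/13 − 4 = 4/13, so |u₁ − α| = 4/13.
u₂ − α = 6516/1625 − 4 = 16/1625, so |u₂ − α| = 16/1625.
|u₁ − α|² = 16/169.
Ratio = (16/1625) / (16/169) = 13/125.

13/125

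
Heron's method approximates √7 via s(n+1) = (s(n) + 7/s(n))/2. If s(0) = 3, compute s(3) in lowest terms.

32257/12192

s(1) = (3 + 7/3)/2 = 8/3.
s(2) = (8/3 + 7/(8/3))/2 = 127/48.
s(3) = (127/48 + 7/(127/48))/2 = 32257/12192.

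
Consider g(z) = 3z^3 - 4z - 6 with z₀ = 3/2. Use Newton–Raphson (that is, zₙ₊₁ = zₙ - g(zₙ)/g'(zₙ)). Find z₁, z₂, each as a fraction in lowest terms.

g'(z) = 9z^2 - 4.
g(3/2) = -15/8, g'(3/2) = 65/4, so z₁ = (3/2) - (-15/8)/(65/4) = 21/13.
g(21/13) = 405/2197, g'(21/13) = 3293/169, so z₂ = (21/13) - (405/2197)/(3293/169) = 68748/42809.

z₁ = 21/13, z₂ = 68748/42809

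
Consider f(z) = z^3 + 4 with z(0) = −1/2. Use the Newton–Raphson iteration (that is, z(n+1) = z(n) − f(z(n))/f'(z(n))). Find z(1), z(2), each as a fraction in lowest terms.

f'(z) = 3z^2.
f(−1/2) = 31/8, f'(−1/2) = 3/4, so z(1) = (−1/2) − (31/8)/(3/4) = −17/3.
f(−17/3) = −4805/27, f'(−17/3) = 289/3, so z(2) = (−17/3) − (−4805/27)/(289/3) = −9934/2601.

z(1) = −17/3, z(2) = −9934/2601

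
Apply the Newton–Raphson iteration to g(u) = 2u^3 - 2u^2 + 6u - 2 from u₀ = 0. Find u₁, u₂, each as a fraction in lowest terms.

u₁ = 1/3, u₂ = 13/36

g'(u) = 6u^2 - 4u + 6.
g(0) = -2, g'(0) = 6, so u₁ = 0 - (-2)/6 = 1/3.
g(1/3) = -4/27, g'(1/3) = 16/3, so u₂ = (1/3) - (-4/27)/(16/3) = 13/36.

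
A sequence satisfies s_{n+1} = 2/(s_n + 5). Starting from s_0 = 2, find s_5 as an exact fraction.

s_1 = 2/(2 + 5) = 2/7.
s_2 = 2/(2/7 + 5) = 14/37.
s_3 = 2/(14/37 + 5) = 74/199.
s_4 = 2/(74/199 + 5) = 398/1069.
s_5 = 2/(398/1069 + 5) = 2138/5743.

2138/5743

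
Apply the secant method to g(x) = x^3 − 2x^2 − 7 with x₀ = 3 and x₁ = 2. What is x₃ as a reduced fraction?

1817/625

g(3) = 2, g(2) = −7. x₂ = 2 − (−7)·(2 − 3)/((−7) − 2) = 25/9.
g(2) = −7, g(25/9) = −728/729. x₃ = (25/9) − (−728/729)·((25/9) − 2)/((−728/729) − (−7)) = 1817/625.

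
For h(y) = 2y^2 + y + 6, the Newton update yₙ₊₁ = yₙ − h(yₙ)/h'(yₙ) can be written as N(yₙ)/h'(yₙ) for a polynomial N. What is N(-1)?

h'(y) = 4y + 1.
N(y) = y·h'(y) − h(y) = y·(4y + 1) − (2y^2 + y + 6) = 2y^2 − 6.
N(-1) = −4.

−4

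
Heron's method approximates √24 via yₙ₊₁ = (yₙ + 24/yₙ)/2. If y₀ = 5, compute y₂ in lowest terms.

y₁ = (5 + 24/5)/2 = 49/10.
y₂ = (49/10 + 24/(49/10))/2 = 4801/980.

4801/980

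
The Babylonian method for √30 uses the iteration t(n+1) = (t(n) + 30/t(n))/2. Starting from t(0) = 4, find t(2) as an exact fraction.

t(1) = (4 + 30/4)/2 = 23/4.
t(2) = (23/4 + 30/(23/4))/2 = 1009/184.

1009/184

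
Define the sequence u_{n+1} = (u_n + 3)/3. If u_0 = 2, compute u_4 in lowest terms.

122/81

u_1 = (2 + 3)/3 = 5/3.
u_2 = ((5/3) + 3)/3 = 14/9.
u_3 = ((14/9) + 3)/3 = 41/27.
u_4 = ((41/27) + 3)/3 = 122/81.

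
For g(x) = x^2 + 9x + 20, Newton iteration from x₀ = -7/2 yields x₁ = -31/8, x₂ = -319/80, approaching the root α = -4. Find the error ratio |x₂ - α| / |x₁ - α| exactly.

x₁ - α = -31/8 - (-4) = -31/8 + 4 = 1/8, so |x₁ - α| = 1/8.
x₂ - α = -319/80 - (-4) = -319/80 + 4 = 1/80, so |x₂ - α| = 1/80.
Ratio = (1/80) / (1/8) = 1/10.

1/10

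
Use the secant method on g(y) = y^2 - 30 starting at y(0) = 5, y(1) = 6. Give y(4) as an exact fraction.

g(5) = -5, g(6) = 6. y(2) = 6 - 6·(6 - 5)/(6 - (-5)) = 60/11.
g(6) = 6, g(60/11) = -30/121. y(3) = (60/11) - (-30/121)·((60/11) - 6)/((-30/121) - 6) = 115/21.
g(60/11) = -30/121, g(115/21) = -5/441. y(4) = (115/21) - (-5/441)·((115/21) - (60/11))/((-5/441) - (-30/121)) = 2766/505.

2766/505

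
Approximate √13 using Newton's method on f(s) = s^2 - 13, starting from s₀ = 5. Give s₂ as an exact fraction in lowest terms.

343/95

f'(s) = 2s.
f(5) = 12, f'(5) = 10, so s₁ = 5 - 12/10 = 19/5.
f(19/5) = 36/25, f'(19/5) = 38/5, so s₂ = (19/5) - (36/25)/(38/5) = 343/95.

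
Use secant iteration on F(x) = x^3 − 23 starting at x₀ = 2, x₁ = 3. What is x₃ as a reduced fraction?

25793/9079

F(2) = −15, F(3) = 4. x₂ = 3 − 4·(3 − 2)/(4 − (−15)) = 53/19.
F(3) = 4, F(53/19) = −8880/6859. x₃ = (53/19) − (−8880/6859)·((53/19) − 3)/((−8880/6859) − 4) = 25793/9079.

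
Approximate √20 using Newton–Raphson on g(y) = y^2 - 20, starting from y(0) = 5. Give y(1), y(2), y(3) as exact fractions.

y(1) = 9/2, y(2) = 161/36, y(3) = 51841/11592

g'(y) = 2y.
g(5) = 5, g'(5) = 10, so y(1) = 5 - 5/10 = 9/2.
g(9/2) = 1/4, g'(9/2) = 9, so y(2) = (9/2) - (1/4)/9 = 161/36.
g(161/36) = 1/1296, g'(161/36) = 161/18, so y(3) = (161/36) - (1/1296)/(161/18) = 51841/11592.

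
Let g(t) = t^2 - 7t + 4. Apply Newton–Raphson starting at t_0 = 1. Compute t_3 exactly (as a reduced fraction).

75819/120785

g'(t) = 2t - 7.
g(1) = -2, g'(1) = -5, so t_1 = 1 - (-2)/(-5) = 3/5.
g(3/5) = 4/25, g'(3/5) = -29/5, so t_2 = (3/5) - (4/25)/(-29/5) = 91/145.
g(91/145) = 16/21025, g'(91/145) = -833/145, so t_3 = (91/145) - (16/21025)/(-833/145) = 75819/120785.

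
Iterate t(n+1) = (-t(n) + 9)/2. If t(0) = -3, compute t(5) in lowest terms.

51/16

t(1) = (-(-3) + 9)/2 = 6.
t(2) = (-6 + 9)/2 = 3/2.
t(3) = (-(3/2) + 9)/2 = 15/4.
t(4) = (-(15/4) + 9)/2 = 21/8.
t(5) = (-(21/8) + 9)/2 = 51/16.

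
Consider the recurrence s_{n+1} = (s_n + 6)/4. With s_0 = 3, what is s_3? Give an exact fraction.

s_1 = (3 + 6)/4 = 9/4.
s_2 = ((9/4) + 6)/4 = 33/16.
s_3 = ((33/16) + 6)/4 = 129/64.

129/64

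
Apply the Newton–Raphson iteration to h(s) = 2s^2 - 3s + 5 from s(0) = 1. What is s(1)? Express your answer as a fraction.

h'(s) = 4s - 3.
h(1) = 4, h'(1) = 1, so s(1) = 1 - 4/1 = -3.

-3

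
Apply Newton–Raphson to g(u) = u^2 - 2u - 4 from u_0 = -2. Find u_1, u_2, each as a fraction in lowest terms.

u_1 = -4/3, u_2 = -26/21

g'(u) = 2u - 2.
g(-2) = 4, g'(-2) = -6, so u_1 = (-2) - 4/(-6) = -4/3.
g(-4/3) = 4/9, g'(-4/3) = -14/3, so u_2 = (-4/3) - (4/9)/(-14/3) = -26/21.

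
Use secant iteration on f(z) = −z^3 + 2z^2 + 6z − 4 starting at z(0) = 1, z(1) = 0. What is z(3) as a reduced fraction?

f(1) = 3, f(0) = −4. z(2) = 0 − (−4)·(0 − 1)/((−4) − 3) = 4/7.
f(0) = −4, f(4/7) = −36/343. z(3) = (4/7) − (−36/343)·((4/7) − 0)/((−36/343) − (−4)) = 98/167.

98/167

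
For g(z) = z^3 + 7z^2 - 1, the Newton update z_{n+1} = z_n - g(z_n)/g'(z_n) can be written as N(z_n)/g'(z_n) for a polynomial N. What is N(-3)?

g'(z) = 3z^2 + 14z.
N(z) = z·g'(z) - g(z) = z·(3z^2 + 14z) - (z^3 + 7z^2 - 1) = 2z^3 + 7z^2 + 1.
N(-3) = 10.

10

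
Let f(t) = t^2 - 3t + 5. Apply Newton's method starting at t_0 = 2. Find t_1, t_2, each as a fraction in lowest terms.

f'(t) = 2t - 3.
f(2) = 3, f'(2) = 1, so t_1 = 2 - 3/1 = -1.
f(-1) = 9, f'(-1) = -5, so t_2 = (-1) - 9/(-5) = 4/5.

t_1 = -1, t_2 = 4/5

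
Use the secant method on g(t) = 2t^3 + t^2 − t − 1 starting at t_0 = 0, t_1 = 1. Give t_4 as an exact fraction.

37/42

g(0) = −1, g(1) = 1. t_2 = 1 − 1·(1 − 0)/(1 − (−1)) = 1/2.
g(1) = 1, g(1/2) = −1. t_3 = (1/2) − (−1)·((1/2) − 1)/((−1) − 1) = 3/4.
g(1/2) = −1, g(3/4) = −11/32. t_4 = (3/4) − (−11/32)·((3/4) − (1/2))/((−11/32) − (−1)) = 37/42.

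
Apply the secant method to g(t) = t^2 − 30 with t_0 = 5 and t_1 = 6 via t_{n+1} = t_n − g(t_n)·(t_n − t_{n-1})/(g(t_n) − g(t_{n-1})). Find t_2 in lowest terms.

60/11

g(5) = −5, g(6) = 6. t_2 = 6 − 6·(6 − 5)/(6 − (−5)) = 60/11.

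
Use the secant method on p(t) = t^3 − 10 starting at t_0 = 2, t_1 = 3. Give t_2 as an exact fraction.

p(2) = −2, p(3) = 17. t_2 = 3 − 17·(3 − 2)/(17 − (−2)) = 40/19.

40/19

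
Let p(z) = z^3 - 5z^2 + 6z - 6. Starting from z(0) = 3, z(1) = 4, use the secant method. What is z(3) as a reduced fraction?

756/197

p(3) = -6, p(4) = 2. z(2) = 4 - 2·(4 - 3)/(2 - (-6)) = 15/4.
p(4) = 2, p(15/4) = -69/64. z(3) = (15/4) - (-69/64)·((15/4) - 4)/((-69/64) - 2) = 756/197.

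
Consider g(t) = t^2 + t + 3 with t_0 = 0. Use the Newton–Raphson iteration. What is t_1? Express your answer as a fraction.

-3

g'(t) = 2t + 1.
g(0) = 3, g'(0) = 1, so t_1 = 0 - 3/1 = -3.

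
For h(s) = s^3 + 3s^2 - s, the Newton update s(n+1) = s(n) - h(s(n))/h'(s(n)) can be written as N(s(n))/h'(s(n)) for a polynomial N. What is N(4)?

h'(s) = 3s^2 + 6s - 1.
N(s) = s·h'(s) - h(s) = s·(3s^2 + 6s - 1) - (s^3 + 3s^2 - s) = 2s^3 + 3s^2.
N(4) = 176.

176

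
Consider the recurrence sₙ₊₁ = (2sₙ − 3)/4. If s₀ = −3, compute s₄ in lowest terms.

s₁ = (2·(−3) − 3)/4 = −9/4.
s₂ = (2·(−9/4) − 3)/4 = −15/8.
s₃ = (2·(−15/8) − 3)/4 = −27/16.
s₄ = (2·(−27/16) − 3)/4 = −51/32.

−51/32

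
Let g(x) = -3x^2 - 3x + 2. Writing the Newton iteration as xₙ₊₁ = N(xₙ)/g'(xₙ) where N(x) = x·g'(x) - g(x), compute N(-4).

g'(x) = -6x - 3.
N(x) = x·g'(x) - g(x) = x·(-6x - 3) - (-3x^2 - 3x + 2) = -3x^2 - 2.
N(-4) = -50.

-50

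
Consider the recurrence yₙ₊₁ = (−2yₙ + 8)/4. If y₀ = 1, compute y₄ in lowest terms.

21/16

y₁ = (−2·1 + 8)/4 = 3/2.
y₂ = (−2·(3/2) + 8)/4 = 5/4.
y₃ = (−2·(5/4) + 8)/4 = 11/8.
y₄ = (−2·(11/8) + 8)/4 = 21/16.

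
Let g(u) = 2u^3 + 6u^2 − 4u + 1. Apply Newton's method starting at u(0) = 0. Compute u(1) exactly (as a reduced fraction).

g'(u) = 6u^2 + 12u − 4.
g(0) = 1, g'(0) = −4, so u(1) = 0 − 1/(−4) = 1/4.

1/4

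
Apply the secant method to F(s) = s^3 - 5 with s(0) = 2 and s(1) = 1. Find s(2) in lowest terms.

F(2) = 3, F(1) = -4. s(2) = 1 - (-4)·(1 - 2)/((-4) - 3) = 11/7.

11/7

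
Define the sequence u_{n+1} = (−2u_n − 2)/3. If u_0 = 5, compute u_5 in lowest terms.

u_1 = (−2·5 − 2)/3 = −4.
u_2 = (−2·(−4) − 2)/3 = 2.
u_3 = (−2·2 − 2)/3 = −2.
u_4 = (−2·(−2) − 2)/3 = 2/3.
u_5 = (−2·(2/3) − 2)/3 = −10/9.

−10/9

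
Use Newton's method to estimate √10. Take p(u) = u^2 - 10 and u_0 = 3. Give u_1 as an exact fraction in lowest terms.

p'(u) = 2u.
p(3) = -1, p'(3) = 6, so u_1 = 3 - (-1)/6 = 19/6.

19/6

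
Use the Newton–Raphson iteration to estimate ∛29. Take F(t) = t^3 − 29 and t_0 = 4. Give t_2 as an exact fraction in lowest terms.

F'(t) = 3t^2.
F(4) = 35, F'(4) = 48, so t_1 = 4 − 35/48 = 157/48.
F(157/48) = 662725/110592, F'(157/48) = 24649/768, so t_2 = (157/48) − (662725/110592)/(24649/768) = 5473477/1774728.

5473477/1774728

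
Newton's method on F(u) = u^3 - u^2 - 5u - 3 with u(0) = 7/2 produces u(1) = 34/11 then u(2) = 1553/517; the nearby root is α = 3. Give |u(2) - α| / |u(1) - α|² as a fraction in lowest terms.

u(1) - α = 34/11 - 3 = 1/11, so |u(1) - α| = 1/11.
u(2) - α = 1553/517 - 3 = 2/517, so |u(2) - α| = 2/517.
|u(1) - α|² = 1/121.
Ratio = (2/517) / (1/121) = 22/47.

22/47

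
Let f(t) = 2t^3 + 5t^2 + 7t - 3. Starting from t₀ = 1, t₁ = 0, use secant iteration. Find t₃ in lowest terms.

f(1) = 11, f(0) = -3. t₂ = 0 - (-3)·(0 - 1)/((-3) - 11) = 3/14.
f(0) = -3, f(3/14) = -429/343. t₃ = (3/14) - (-429/343)·((3/14) - 0)/((-429/343) - (-3)) = 147/400.

147/400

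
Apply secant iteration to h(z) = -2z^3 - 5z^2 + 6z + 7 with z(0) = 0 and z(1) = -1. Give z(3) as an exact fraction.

h(0) = 7, h(-1) = -2. z(2) = (-1) - (-2)·((-1) - 0)/((-2) - 7) = -7/9.
h(-1) = -2, h(-7/9) = 182/729. z(3) = (-7/9) - (182/729)·((-7/9) - (-1))/((182/729) - (-2)) = -329/410.

-329/410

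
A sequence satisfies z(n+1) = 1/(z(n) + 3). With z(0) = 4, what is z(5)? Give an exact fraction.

241/796

z(1) = 1/(4 + 3) = 1/7.
z(2) = 1/(1/7 + 3) = 7/22.
z(3) = 1/(7/22 + 3) = 22/73.
z(4) = 1/(22/73 + 3) = 73/241.
z(5) = 1/(73/241 + 3) = 241/796.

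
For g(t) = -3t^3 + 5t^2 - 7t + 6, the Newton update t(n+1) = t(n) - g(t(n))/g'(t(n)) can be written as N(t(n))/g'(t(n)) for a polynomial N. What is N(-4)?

g'(t) = -9t^2 + 10t - 7.
N(t) = t·g'(t) - g(t) = t·(-9t^2 + 10t - 7) - (-3t^3 + 5t^2 - 7t + 6) = -6t^3 + 5t^2 - 6.
N(-4) = 458.

458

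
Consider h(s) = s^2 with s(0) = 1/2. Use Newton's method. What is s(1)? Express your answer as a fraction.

h'(s) = 2s.
h(1/2) = 1/4, h'(1/2) = 1, so s(1) = (1/2) − (1/4)/1 = 1/4.

1/4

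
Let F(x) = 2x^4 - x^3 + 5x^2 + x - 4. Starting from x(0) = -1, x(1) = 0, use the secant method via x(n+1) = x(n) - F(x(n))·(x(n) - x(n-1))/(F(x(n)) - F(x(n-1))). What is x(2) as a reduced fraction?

F(-1) = 3, F(0) = -4. x(2) = 0 - (-4)·(0 - (-1))/((-4) - 3) = -4/7.

-4/7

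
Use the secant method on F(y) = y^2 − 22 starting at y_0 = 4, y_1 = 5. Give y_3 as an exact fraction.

136/29

F(4) = −6, F(5) = 3. y_2 = 5 − 3·(5 − 4)/(3 − (−6)) = 14/3.
F(5) = 3, F(14/3) = −2/9. y_3 = (14/3) − (−2/9)·((14/3) − 5)/((−2/9) − 3) = 136/29.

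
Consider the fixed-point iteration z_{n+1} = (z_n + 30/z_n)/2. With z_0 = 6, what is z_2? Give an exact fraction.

241/44

z_1 = (6 + 30/6)/2 = 11/2.
z_2 = (11/2 + 30/(11/2))/2 = 241/44.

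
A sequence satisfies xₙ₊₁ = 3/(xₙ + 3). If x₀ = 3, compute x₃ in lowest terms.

7/9

x₁ = 3/(3 + 3) = 1/2.
x₂ = 3/(1/2 + 3) = 6/7.
x₃ = 3/(6/7 + 3) = 7/9.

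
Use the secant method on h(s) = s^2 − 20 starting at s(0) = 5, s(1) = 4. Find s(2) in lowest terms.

h(5) = 5, h(4) = −4. s(2) = 4 − (−4)·(4 − 5)/((−4) − 5) = 40/9.

40/9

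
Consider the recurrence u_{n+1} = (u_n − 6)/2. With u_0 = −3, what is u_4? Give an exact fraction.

u_1 = ((−3) − 6)/2 = −9/2.
u_2 = ((−9/2) − 6)/2 = −21/4.
u_3 = ((−21/4) − 6)/2 = −45/8.
u_4 = ((−45/8) − 6)/2 = −93/16.

−93/16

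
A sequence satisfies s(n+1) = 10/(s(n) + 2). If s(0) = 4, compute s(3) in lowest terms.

s(1) = 10/(4 + 2) = 5/3.
s(2) = 10/(5/3 + 2) = 30/11.
s(3) = 10/(30/11 + 2) = 55/26.

55/26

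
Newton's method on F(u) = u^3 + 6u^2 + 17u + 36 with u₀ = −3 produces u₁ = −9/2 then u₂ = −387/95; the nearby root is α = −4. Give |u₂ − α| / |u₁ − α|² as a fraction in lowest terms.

28/95

u₁ − α = −9/2 − (−4) = −9/2 + 4 = −1/2, so |u₁ − α| = 1/2.
u₂ − α = −387/95 − (−4) = −387/95 + 4 = −7/95, so |u₂ − α| = 7/95.
|u₁ − α|² = 1/4.
Ratio = (7/95) / (1/4) = 28/95.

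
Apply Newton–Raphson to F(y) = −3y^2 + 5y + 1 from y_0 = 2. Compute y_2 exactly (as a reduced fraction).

F'(y) = −6y + 5.
F(2) = −1, F'(2) = −7, so y_1 = 2 − (−1)/(−7) = 13/7.
F(13/7) = −3/49, F'(13/7) = −43/7, so y_2 = (13/7) − (−3/49)/(−43/7) = 556/301.

556/301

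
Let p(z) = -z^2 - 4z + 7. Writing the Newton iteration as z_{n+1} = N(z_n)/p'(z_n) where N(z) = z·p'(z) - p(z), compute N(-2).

-11

p'(z) = -2z - 4.
N(z) = z·p'(z) - p(z) = z·(-2z - 4) - (-z^2 - 4z + 7) = -z^2 - 7.
N(-2) = -11.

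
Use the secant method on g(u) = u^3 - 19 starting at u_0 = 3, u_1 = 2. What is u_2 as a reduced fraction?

g(3) = 8, g(2) = -11. u_2 = 2 - (-11)·(2 - 3)/((-11) - 8) = 49/19.

49/19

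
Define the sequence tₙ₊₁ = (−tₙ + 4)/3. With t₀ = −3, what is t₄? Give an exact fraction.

t₁ = (−(−3) + 4)/3 = 7/3.
t₂ = (−(7/3) + 4)/3 = 5/9.
t₃ = (−(5/9) + 4)/3 = 31/27.
t₄ = (−(31/27) + 4)/3 = 77/81.

77/81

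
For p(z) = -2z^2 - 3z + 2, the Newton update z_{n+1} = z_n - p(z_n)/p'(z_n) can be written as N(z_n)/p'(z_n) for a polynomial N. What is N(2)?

-10

p'(z) = -4z - 3.
N(z) = z·p'(z) - p(z) = z·(-4z - 3) - (-2z^2 - 3z + 2) = -2z^2 - 2.
N(2) = -10.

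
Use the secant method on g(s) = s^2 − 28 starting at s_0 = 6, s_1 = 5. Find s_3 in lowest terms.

598/113

g(6) = 8, g(5) = −3. s_2 = 5 − (−3)·(5 − 6)/((−3) − 8) = 58/11.
g(5) = −3, g(58/11) = −24/121. s_3 = (58/11) − (−24/121)·((58/11) − 5)/((−24/121) − (−3)) = 598/113.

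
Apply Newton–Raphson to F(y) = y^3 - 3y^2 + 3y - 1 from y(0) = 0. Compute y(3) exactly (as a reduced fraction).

F'(y) = 3y^2 - 6y + 3.
F(0) = -1, F'(0) = 3, so y(1) = 0 - (-1)/3 = 1/3.
F(1/3) = -8/27, F'(1/3) = 4/3, so y(2) = (1/3) - (-8/27)/(4/3) = 5/9.
F(5/9) = -64/729, F'(5/9) = 16/27, so y(3) = (5/9) - (-64/729)/(16/27) = 19/27.

19/27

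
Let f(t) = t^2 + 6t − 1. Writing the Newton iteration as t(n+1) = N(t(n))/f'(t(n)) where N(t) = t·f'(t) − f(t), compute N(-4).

17

f'(t) = 2t + 6.
N(t) = t·f'(t) − f(t) = t·(2t + 6) − (t^2 + 6t − 1) = t^2 + 1.
N(-4) = 17.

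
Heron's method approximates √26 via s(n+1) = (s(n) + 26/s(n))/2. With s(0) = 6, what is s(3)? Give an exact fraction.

s(1) = (6 + 26/6)/2 = 31/6.
s(2) = (31/6 + 26/(31/6))/2 = 1897/372.
s(3) = (1897/372 + 26/(1897/372))/2 = 7196593/1411368.

7196593/1411368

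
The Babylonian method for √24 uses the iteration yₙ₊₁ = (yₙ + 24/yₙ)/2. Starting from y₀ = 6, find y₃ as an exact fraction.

y₁ = (6 + 24/6)/2 = 5.
y₂ = (5 + 24/5)/2 = 49/10.
y₃ = (49/10 + 24/(49/10))/2 = 4801/980.

4801/980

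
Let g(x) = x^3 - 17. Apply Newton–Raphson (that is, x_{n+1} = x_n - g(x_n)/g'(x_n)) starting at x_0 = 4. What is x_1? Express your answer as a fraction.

145/48

g'(x) = 3x^2.
g(4) = 47, g'(4) = 48, so x_1 = 4 - 47/48 = 145/48.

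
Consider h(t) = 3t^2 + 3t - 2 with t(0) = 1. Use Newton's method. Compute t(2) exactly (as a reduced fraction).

79/171

h'(t) = 6t + 3.
h(1) = 4, h'(1) = 9, so t(1) = 1 - 4/9 = 5/9.
h(5/9) = 16/27, h'(5/9) = 19/3, so t(2) = (5/9) - (16/27)/(19/3) = 79/171.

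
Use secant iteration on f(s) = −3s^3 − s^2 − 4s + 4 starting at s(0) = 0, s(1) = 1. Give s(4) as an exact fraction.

f(0) = 4, f(1) = −4. s(2) = 1 − (−4)·(1 − 0)/((−4) − 4) = 1/2.
f(1) = −4, f(1/2) = 11/8. s(3) = (1/2) − (11/8)·((1/2) − 1)/((11/8) − (−4)) = 27/43.
f(1/2) = 11/8, f(27/43) = 27940/79507. s(4) = (27/43) − (27940/79507)·((27/43) − (1/2))/((27940/79507) − (11/8)) = 39763/59187.

39763/59187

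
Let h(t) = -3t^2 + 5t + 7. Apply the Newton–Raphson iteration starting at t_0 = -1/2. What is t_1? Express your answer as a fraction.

-31/32

h'(t) = -6t + 5.
h(-1/2) = 15/4, h'(-1/2) = 8, so t_1 = (-1/2) - (15/4)/8 = -31/32.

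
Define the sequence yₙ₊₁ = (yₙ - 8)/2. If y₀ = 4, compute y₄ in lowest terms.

y₁ = (4 - 8)/2 = -2.
y₂ = ((-2) - 8)/2 = -5.
y₃ = ((-5) - 8)/2 = -13/2.
y₄ = ((-13/2) - 8)/2 = -29/4.

-29/4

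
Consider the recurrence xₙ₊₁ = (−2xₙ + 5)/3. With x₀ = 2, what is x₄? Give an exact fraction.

97/81

x₁ = (−2·2 + 5)/3 = 1/3.
x₂ = (−2·(1/3) + 5)/3 = 13/9.
x₃ = (−2·(13/9) + 5)/3 = 19/27.
x₄ = (−2·(19/27) + 5)/3 = 97/81.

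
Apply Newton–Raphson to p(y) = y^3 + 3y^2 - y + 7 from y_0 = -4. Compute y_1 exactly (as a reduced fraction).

-87/23

p'(y) = 3y^2 + 6y - 1.
p(-4) = -5, p'(-4) = 23, so y_1 = (-4) - (-5)/23 = -87/23.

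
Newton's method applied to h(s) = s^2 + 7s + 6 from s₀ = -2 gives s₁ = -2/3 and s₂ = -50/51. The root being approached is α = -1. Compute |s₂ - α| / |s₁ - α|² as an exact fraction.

s₁ - α = -2/3 - (-1) = -2/3 + 1 = 1/3, so |s₁ - α| = 1/3.
s₂ - α = -50/51 - (-1) = -50/51 + 1 = 1/51, so |s₂ - α| = 1/51.
|s₁ - α|² = 1/9.
Ratio = (1/51) / (1/9) = 3/17.

3/17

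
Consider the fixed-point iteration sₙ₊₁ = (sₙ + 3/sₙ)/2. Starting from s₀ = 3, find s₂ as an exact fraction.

s₁ = (3 + 3/3)/2 = 2.
s₂ = (2 + 3/2)/2 = 7/4.

7/4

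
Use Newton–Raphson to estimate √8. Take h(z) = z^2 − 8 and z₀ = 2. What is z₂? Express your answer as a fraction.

h'(z) = 2z.
h(2) = −4, h'(2) = 4, so z₁ = 2 − (−4)/4 = 3.
h(3) = 1, h'(3) = 6, so z₂ = 3 − 1/6 = 17/6.

17/6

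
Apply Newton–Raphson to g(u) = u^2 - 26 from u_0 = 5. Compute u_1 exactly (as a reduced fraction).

51/10

g'(u) = 2u.
g(5) = -1, g'(5) = 10, so u_1 = 5 - (-1)/10 = 51/10.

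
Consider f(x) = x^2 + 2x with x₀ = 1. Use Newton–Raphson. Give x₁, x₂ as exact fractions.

x₁ = 1/4, x₂ = 1/40

f'(x) = 2x + 2.
f(1) = 3, f'(1) = 4, so x₁ = 1 − 3/4 = 1/4.
f(1/4) = 9/16, f'(1/4) = 5/2, so x₂ = (1/4) − (9/16)/(5/2) = 1/40.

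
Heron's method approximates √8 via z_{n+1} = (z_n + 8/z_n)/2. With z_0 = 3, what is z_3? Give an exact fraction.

665857/235416

z_1 = (3 + 8/3)/2 = 17/6.
z_2 = (17/6 + 8/(17/6))/2 = 577/204.
z_3 = (577/204 + 8/(577/204))/2 = 665857/235416.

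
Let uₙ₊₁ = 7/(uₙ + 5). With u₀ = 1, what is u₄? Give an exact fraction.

1589/1394

u₁ = 7/(1 + 5) = 7/6.
u₂ = 7/(7/6 + 5) = 42/37.
u₃ = 7/(42/37 + 5) = 259/227.
u₄ = 7/(259/227 + 5) = 1589/1394.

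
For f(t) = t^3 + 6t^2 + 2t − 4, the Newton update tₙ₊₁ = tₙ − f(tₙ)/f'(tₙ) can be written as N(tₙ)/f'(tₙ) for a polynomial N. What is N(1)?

f'(t) = 3t^2 + 12t + 2.
N(t) = t·f'(t) − f(t) = t·(3t^2 + 12t + 2) − (t^3 + 6t^2 + 2t − 4) = 2t^3 + 6t^2 + 4.
N(1) = 12.

12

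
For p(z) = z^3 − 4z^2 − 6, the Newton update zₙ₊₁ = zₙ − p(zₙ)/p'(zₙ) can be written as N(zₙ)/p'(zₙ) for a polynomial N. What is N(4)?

p'(z) = 3z^2 − 8z.
N(z) = z·p'(z) − p(z) = z·(3z^2 − 8z) − (z^3 − 4z^2 − 6) = 2z^3 − 4z^2 + 6.
N(4) = 70.

70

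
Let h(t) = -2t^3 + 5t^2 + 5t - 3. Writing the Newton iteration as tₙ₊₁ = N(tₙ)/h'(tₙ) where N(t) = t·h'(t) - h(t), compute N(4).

-173

h'(t) = -6t^2 + 10t + 5.
N(t) = t·h'(t) - h(t) = t·(-6t^2 + 10t + 5) - (-2t^3 + 5t^2 + 5t - 3) = -4t^3 + 5t^2 + 3.
N(4) = -173.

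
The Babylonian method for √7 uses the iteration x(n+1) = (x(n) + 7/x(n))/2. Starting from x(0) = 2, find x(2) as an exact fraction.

x(1) = (2 + 7/2)/2 = 11/4.
x(2) = (11/4 + 7/(11/4))/2 = 233/88.

233/88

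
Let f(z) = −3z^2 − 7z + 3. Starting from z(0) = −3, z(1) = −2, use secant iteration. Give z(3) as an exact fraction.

f(−3) = −3, f(−2) = 5. z(2) = (−2) − 5·((−2) − (−3))/(5 − (−3)) = −21/8.
f(−2) = 5, f(−21/8) = 45/64. z(3) = (−21/8) − (45/64)·((−21/8) − (−2))/((45/64) − 5) = −30/11.

−30/11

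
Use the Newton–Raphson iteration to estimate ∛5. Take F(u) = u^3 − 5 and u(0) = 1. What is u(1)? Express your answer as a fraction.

F'(u) = 3u^2.
F(1) = −4, F'(1) = 3, so u(1) = 1 − (−4)/3 = 7/3.

7/3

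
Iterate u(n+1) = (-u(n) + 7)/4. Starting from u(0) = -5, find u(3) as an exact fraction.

u(1) = (-(-5) + 7)/4 = 3.
u(2) = (-3 + 7)/4 = 1.
u(3) = (-1 + 7)/4 = 3/2.

3/2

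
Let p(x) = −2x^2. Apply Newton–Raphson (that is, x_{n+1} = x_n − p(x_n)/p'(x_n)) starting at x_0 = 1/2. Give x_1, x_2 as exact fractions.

x_1 = 1/4, x_2 = 1/8

p'(x) = −4x.
p(1/2) = −1/2, p'(1/2) = −2, so x_1 = (1/2) − (−1/2)/(−2) = 1/4.
p(1/4) = −1/8, p'(1/4) = −1, so x_2 = (1/4) − (−1/8)/(−1) = 1/8.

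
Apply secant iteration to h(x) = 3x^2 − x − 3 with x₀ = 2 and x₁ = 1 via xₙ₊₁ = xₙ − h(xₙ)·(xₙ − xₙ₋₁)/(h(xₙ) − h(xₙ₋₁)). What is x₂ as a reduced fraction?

h(2) = 7, h(1) = −1. x₂ = 1 − (−1)·(1 − 2)/((−1) − 7) = 9/8.

9/8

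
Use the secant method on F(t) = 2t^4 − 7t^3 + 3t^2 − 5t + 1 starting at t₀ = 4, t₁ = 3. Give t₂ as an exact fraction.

335/107

F(4) = 93, F(3) = −14. t₂ = 3 − (−14)·(3 − 4)/((−14) − 93) = 335/107.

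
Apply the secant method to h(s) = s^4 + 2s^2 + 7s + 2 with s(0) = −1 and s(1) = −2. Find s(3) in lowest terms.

h(−1) = −2, h(−2) = 12. s(2) = (−2) − 12·((−2) − (−1))/(12 − (−2)) = −8/7.
h(−2) = 12, h(−8/7) = −4038/2401. s(3) = (−8/7) − (−4038/2401)·((−8/7) − (−2))/((−4038/2401) − 12) = −2278/1825.

−2278/1825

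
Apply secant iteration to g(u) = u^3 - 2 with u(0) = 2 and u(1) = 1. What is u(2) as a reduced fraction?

g(2) = 6, g(1) = -1. u(2) = 1 - (-1)·(1 - 2)/((-1) - 6) = 8/7.

8/7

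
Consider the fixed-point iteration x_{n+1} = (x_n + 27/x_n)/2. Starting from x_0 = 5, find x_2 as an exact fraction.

1351/260

x_1 = (5 + 27/5)/2 = 26/5.
x_2 = (26/5 + 27/(26/5))/2 = 1351/260.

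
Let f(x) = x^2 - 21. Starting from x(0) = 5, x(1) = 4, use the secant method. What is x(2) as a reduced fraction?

41/9

f(5) = 4, f(4) = -5. x(2) = 4 - (-5)·(4 - 5)/((-5) - 4) = 41/9.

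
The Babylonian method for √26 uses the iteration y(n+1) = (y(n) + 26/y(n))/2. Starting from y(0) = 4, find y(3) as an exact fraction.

1468273/287952

y(1) = (4 + 26/4)/2 = 21/4.
y(2) = (21/4 + 26/(21/4))/2 = 857/168.
y(3) = (857/168 + 26/(857/168))/2 = 1468273/287952.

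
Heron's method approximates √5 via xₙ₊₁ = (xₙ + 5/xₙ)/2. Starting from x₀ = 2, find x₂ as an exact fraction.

x₁ = (2 + 5/2)/2 = 9/4.
x₂ = (9/4 + 5/(9/4))/2 = 161/72.

161/72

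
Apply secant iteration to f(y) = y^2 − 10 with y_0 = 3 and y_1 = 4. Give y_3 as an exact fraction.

f(3) = −1, f(4) = 6. y_2 = 4 − 6·(4 − 3)/(6 − (−1)) = 22/7.
f(4) = 6, f(22/7) = −6/49. y_3 = (22/7) − (−6/49)·((22/7) − 4)/((−6/49) − 6) = 79/25.

79/25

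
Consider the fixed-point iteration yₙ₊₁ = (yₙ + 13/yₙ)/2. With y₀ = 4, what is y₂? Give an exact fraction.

1673/464

y₁ = (4 + 13/4)/2 = 29/8.
y₂ = (29/8 + 13/(29/8))/2 = 1673/464.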